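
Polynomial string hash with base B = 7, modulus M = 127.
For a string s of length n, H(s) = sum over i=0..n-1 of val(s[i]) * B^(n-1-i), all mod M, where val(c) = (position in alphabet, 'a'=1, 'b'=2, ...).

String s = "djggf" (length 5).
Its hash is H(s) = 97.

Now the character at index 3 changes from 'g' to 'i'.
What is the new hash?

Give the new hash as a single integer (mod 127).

Answer: 111

Derivation:
val('g') = 7, val('i') = 9
Position k = 3, exponent = n-1-k = 1
B^1 mod M = 7^1 mod 127 = 7
Delta = (9 - 7) * 7 mod 127 = 14
New hash = (97 + 14) mod 127 = 111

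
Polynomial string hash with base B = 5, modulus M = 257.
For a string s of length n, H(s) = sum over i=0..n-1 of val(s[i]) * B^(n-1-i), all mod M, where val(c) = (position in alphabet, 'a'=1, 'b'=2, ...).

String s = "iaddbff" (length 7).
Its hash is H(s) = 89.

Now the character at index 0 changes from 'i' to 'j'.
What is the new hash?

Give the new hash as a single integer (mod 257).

val('i') = 9, val('j') = 10
Position k = 0, exponent = n-1-k = 6
B^6 mod M = 5^6 mod 257 = 205
Delta = (10 - 9) * 205 mod 257 = 205
New hash = (89 + 205) mod 257 = 37

Answer: 37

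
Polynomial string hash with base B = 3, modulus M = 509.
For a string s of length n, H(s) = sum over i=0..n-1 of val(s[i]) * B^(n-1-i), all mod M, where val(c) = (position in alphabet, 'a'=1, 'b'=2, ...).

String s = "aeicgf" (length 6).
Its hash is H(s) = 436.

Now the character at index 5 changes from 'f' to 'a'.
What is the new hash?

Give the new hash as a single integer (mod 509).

val('f') = 6, val('a') = 1
Position k = 5, exponent = n-1-k = 0
B^0 mod M = 3^0 mod 509 = 1
Delta = (1 - 6) * 1 mod 509 = 504
New hash = (436 + 504) mod 509 = 431

Answer: 431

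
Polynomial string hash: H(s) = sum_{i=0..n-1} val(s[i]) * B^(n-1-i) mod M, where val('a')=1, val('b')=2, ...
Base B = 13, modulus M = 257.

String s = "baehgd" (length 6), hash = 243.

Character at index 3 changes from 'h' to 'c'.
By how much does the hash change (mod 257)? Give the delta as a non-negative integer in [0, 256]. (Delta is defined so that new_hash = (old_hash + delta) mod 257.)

Delta formula: (val(new) - val(old)) * B^(n-1-k) mod M
  val('c') - val('h') = 3 - 8 = -5
  B^(n-1-k) = 13^2 mod 257 = 169
  Delta = -5 * 169 mod 257 = 183

Answer: 183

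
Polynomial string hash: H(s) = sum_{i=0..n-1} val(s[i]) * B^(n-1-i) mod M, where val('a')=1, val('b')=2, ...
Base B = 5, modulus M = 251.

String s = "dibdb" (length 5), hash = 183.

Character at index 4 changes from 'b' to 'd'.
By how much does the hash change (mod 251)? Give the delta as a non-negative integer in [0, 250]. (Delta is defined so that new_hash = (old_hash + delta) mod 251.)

Answer: 2

Derivation:
Delta formula: (val(new) - val(old)) * B^(n-1-k) mod M
  val('d') - val('b') = 4 - 2 = 2
  B^(n-1-k) = 5^0 mod 251 = 1
  Delta = 2 * 1 mod 251 = 2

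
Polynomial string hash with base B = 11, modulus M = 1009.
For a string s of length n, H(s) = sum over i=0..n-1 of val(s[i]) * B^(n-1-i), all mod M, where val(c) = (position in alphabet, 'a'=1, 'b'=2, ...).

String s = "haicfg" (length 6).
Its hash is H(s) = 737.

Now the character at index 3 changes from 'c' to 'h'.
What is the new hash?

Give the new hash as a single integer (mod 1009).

val('c') = 3, val('h') = 8
Position k = 3, exponent = n-1-k = 2
B^2 mod M = 11^2 mod 1009 = 121
Delta = (8 - 3) * 121 mod 1009 = 605
New hash = (737 + 605) mod 1009 = 333

Answer: 333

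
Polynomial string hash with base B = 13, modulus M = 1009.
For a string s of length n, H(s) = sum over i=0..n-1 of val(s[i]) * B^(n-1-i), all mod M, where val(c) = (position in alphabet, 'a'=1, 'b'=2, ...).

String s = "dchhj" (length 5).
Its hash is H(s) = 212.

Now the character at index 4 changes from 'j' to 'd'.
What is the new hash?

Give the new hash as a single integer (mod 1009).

Answer: 206

Derivation:
val('j') = 10, val('d') = 4
Position k = 4, exponent = n-1-k = 0
B^0 mod M = 13^0 mod 1009 = 1
Delta = (4 - 10) * 1 mod 1009 = 1003
New hash = (212 + 1003) mod 1009 = 206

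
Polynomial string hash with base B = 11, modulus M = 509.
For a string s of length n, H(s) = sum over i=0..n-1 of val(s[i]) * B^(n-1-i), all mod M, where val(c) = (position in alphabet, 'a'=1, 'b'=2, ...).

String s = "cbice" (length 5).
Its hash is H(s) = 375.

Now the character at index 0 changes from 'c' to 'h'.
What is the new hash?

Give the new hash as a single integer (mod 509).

Answer: 284

Derivation:
val('c') = 3, val('h') = 8
Position k = 0, exponent = n-1-k = 4
B^4 mod M = 11^4 mod 509 = 389
Delta = (8 - 3) * 389 mod 509 = 418
New hash = (375 + 418) mod 509 = 284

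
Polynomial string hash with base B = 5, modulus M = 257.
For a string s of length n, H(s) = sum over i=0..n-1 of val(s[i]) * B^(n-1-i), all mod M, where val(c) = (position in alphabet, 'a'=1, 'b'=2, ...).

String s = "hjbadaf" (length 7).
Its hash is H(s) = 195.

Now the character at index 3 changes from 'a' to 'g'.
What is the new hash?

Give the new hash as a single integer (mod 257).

val('a') = 1, val('g') = 7
Position k = 3, exponent = n-1-k = 3
B^3 mod M = 5^3 mod 257 = 125
Delta = (7 - 1) * 125 mod 257 = 236
New hash = (195 + 236) mod 257 = 174

Answer: 174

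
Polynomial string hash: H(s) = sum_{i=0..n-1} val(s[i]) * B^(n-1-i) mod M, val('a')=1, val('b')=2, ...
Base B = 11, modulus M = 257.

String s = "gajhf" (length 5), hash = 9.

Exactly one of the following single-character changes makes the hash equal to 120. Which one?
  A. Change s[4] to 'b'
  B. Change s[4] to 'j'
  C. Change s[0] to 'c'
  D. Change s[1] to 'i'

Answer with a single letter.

Answer: D

Derivation:
Option A: s[4]='f'->'b', delta=(2-6)*11^0 mod 257 = 253, hash=9+253 mod 257 = 5
Option B: s[4]='f'->'j', delta=(10-6)*11^0 mod 257 = 4, hash=9+4 mod 257 = 13
Option C: s[0]='g'->'c', delta=(3-7)*11^4 mod 257 = 32, hash=9+32 mod 257 = 41
Option D: s[1]='a'->'i', delta=(9-1)*11^3 mod 257 = 111, hash=9+111 mod 257 = 120 <-- target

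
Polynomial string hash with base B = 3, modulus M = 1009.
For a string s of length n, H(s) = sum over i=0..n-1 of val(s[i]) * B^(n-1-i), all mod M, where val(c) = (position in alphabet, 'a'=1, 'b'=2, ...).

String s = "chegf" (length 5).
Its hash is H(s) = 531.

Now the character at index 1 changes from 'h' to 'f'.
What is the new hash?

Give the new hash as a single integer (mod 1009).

val('h') = 8, val('f') = 6
Position k = 1, exponent = n-1-k = 3
B^3 mod M = 3^3 mod 1009 = 27
Delta = (6 - 8) * 27 mod 1009 = 955
New hash = (531 + 955) mod 1009 = 477

Answer: 477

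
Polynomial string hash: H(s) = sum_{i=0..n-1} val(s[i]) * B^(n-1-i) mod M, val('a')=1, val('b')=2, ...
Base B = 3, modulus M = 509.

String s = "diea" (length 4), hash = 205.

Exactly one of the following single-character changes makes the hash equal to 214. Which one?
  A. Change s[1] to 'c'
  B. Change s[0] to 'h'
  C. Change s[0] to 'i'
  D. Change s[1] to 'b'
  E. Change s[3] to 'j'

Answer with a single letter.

Option A: s[1]='i'->'c', delta=(3-9)*3^2 mod 509 = 455, hash=205+455 mod 509 = 151
Option B: s[0]='d'->'h', delta=(8-4)*3^3 mod 509 = 108, hash=205+108 mod 509 = 313
Option C: s[0]='d'->'i', delta=(9-4)*3^3 mod 509 = 135, hash=205+135 mod 509 = 340
Option D: s[1]='i'->'b', delta=(2-9)*3^2 mod 509 = 446, hash=205+446 mod 509 = 142
Option E: s[3]='a'->'j', delta=(10-1)*3^0 mod 509 = 9, hash=205+9 mod 509 = 214 <-- target

Answer: E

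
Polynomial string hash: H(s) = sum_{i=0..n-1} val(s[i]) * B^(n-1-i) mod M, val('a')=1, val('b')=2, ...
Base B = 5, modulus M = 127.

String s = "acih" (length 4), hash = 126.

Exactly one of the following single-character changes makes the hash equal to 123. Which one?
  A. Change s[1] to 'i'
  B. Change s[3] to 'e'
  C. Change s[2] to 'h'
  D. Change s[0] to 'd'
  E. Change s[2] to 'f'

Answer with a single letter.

Option A: s[1]='c'->'i', delta=(9-3)*5^2 mod 127 = 23, hash=126+23 mod 127 = 22
Option B: s[3]='h'->'e', delta=(5-8)*5^0 mod 127 = 124, hash=126+124 mod 127 = 123 <-- target
Option C: s[2]='i'->'h', delta=(8-9)*5^1 mod 127 = 122, hash=126+122 mod 127 = 121
Option D: s[0]='a'->'d', delta=(4-1)*5^3 mod 127 = 121, hash=126+121 mod 127 = 120
Option E: s[2]='i'->'f', delta=(6-9)*5^1 mod 127 = 112, hash=126+112 mod 127 = 111

Answer: B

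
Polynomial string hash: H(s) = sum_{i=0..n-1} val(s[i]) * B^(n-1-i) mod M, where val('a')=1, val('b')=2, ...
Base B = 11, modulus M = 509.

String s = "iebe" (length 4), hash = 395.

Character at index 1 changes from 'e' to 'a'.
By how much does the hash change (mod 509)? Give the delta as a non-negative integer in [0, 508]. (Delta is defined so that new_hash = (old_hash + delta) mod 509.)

Answer: 25

Derivation:
Delta formula: (val(new) - val(old)) * B^(n-1-k) mod M
  val('a') - val('e') = 1 - 5 = -4
  B^(n-1-k) = 11^2 mod 509 = 121
  Delta = -4 * 121 mod 509 = 25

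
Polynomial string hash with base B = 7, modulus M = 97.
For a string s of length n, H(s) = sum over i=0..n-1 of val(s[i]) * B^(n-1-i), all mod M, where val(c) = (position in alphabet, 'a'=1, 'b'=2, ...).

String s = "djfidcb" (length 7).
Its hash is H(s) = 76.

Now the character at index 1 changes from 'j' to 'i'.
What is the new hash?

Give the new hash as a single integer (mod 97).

Answer: 50

Derivation:
val('j') = 10, val('i') = 9
Position k = 1, exponent = n-1-k = 5
B^5 mod M = 7^5 mod 97 = 26
Delta = (9 - 10) * 26 mod 97 = 71
New hash = (76 + 71) mod 97 = 50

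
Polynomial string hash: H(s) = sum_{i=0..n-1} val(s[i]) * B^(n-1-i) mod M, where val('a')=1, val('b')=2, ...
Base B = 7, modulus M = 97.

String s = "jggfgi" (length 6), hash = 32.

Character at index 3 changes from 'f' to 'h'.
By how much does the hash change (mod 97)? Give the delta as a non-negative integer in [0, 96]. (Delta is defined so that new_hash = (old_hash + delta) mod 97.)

Delta formula: (val(new) - val(old)) * B^(n-1-k) mod M
  val('h') - val('f') = 8 - 6 = 2
  B^(n-1-k) = 7^2 mod 97 = 49
  Delta = 2 * 49 mod 97 = 1

Answer: 1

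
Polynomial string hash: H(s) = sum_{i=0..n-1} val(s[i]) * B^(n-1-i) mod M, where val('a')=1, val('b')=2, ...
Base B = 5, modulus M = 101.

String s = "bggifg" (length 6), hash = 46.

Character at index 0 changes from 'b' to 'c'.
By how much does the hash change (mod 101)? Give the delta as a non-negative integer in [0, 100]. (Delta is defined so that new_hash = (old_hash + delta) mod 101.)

Answer: 95

Derivation:
Delta formula: (val(new) - val(old)) * B^(n-1-k) mod M
  val('c') - val('b') = 3 - 2 = 1
  B^(n-1-k) = 5^5 mod 101 = 95
  Delta = 1 * 95 mod 101 = 95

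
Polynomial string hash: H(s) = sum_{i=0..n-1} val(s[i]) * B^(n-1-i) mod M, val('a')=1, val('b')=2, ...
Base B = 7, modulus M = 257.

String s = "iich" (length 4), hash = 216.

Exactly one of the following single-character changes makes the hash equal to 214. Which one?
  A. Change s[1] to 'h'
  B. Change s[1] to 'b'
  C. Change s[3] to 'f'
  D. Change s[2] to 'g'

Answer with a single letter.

Option A: s[1]='i'->'h', delta=(8-9)*7^2 mod 257 = 208, hash=216+208 mod 257 = 167
Option B: s[1]='i'->'b', delta=(2-9)*7^2 mod 257 = 171, hash=216+171 mod 257 = 130
Option C: s[3]='h'->'f', delta=(6-8)*7^0 mod 257 = 255, hash=216+255 mod 257 = 214 <-- target
Option D: s[2]='c'->'g', delta=(7-3)*7^1 mod 257 = 28, hash=216+28 mod 257 = 244

Answer: C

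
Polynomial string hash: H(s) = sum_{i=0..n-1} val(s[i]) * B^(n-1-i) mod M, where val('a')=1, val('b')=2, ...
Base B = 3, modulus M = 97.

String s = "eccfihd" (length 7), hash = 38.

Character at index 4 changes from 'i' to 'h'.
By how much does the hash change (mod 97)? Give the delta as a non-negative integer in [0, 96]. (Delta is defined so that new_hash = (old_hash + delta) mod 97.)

Delta formula: (val(new) - val(old)) * B^(n-1-k) mod M
  val('h') - val('i') = 8 - 9 = -1
  B^(n-1-k) = 3^2 mod 97 = 9
  Delta = -1 * 9 mod 97 = 88

Answer: 88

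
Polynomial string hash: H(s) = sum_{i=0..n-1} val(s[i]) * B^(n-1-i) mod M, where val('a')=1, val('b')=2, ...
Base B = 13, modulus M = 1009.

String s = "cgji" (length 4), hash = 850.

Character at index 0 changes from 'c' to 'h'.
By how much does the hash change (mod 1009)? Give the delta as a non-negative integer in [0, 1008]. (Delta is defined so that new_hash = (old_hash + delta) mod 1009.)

Delta formula: (val(new) - val(old)) * B^(n-1-k) mod M
  val('h') - val('c') = 8 - 3 = 5
  B^(n-1-k) = 13^3 mod 1009 = 179
  Delta = 5 * 179 mod 1009 = 895

Answer: 895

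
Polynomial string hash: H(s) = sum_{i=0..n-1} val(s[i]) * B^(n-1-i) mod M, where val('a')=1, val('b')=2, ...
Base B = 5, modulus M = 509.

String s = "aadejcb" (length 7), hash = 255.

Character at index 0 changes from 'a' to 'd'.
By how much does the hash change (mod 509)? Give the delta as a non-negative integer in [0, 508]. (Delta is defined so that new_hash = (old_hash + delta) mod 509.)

Delta formula: (val(new) - val(old)) * B^(n-1-k) mod M
  val('d') - val('a') = 4 - 1 = 3
  B^(n-1-k) = 5^6 mod 509 = 355
  Delta = 3 * 355 mod 509 = 47

Answer: 47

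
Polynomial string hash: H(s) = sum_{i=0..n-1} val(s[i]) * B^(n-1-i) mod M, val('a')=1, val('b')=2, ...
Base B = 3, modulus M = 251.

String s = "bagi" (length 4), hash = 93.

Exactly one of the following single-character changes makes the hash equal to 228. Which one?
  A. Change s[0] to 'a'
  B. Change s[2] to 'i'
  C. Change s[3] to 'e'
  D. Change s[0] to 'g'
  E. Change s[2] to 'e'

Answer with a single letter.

Answer: D

Derivation:
Option A: s[0]='b'->'a', delta=(1-2)*3^3 mod 251 = 224, hash=93+224 mod 251 = 66
Option B: s[2]='g'->'i', delta=(9-7)*3^1 mod 251 = 6, hash=93+6 mod 251 = 99
Option C: s[3]='i'->'e', delta=(5-9)*3^0 mod 251 = 247, hash=93+247 mod 251 = 89
Option D: s[0]='b'->'g', delta=(7-2)*3^3 mod 251 = 135, hash=93+135 mod 251 = 228 <-- target
Option E: s[2]='g'->'e', delta=(5-7)*3^1 mod 251 = 245, hash=93+245 mod 251 = 87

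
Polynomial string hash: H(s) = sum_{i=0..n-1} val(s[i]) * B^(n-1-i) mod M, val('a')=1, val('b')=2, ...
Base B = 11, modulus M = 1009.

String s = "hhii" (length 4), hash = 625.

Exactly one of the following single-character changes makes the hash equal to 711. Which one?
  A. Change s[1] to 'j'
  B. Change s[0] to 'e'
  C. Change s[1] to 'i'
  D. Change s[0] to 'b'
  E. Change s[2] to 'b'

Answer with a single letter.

Option A: s[1]='h'->'j', delta=(10-8)*11^2 mod 1009 = 242, hash=625+242 mod 1009 = 867
Option B: s[0]='h'->'e', delta=(5-8)*11^3 mod 1009 = 43, hash=625+43 mod 1009 = 668
Option C: s[1]='h'->'i', delta=(9-8)*11^2 mod 1009 = 121, hash=625+121 mod 1009 = 746
Option D: s[0]='h'->'b', delta=(2-8)*11^3 mod 1009 = 86, hash=625+86 mod 1009 = 711 <-- target
Option E: s[2]='i'->'b', delta=(2-9)*11^1 mod 1009 = 932, hash=625+932 mod 1009 = 548

Answer: D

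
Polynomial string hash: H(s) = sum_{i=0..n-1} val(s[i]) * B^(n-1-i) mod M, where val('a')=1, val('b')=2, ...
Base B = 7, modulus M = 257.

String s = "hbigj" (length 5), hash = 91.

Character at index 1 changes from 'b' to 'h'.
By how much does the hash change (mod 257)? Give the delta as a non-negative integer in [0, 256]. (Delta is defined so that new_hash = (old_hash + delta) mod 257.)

Delta formula: (val(new) - val(old)) * B^(n-1-k) mod M
  val('h') - val('b') = 8 - 2 = 6
  B^(n-1-k) = 7^3 mod 257 = 86
  Delta = 6 * 86 mod 257 = 2

Answer: 2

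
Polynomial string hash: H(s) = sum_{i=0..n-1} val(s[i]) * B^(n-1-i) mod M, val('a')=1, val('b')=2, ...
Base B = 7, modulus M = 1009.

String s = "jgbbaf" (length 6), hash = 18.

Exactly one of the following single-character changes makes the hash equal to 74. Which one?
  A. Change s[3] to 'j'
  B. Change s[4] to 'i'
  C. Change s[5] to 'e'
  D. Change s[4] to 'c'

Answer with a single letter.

Answer: B

Derivation:
Option A: s[3]='b'->'j', delta=(10-2)*7^2 mod 1009 = 392, hash=18+392 mod 1009 = 410
Option B: s[4]='a'->'i', delta=(9-1)*7^1 mod 1009 = 56, hash=18+56 mod 1009 = 74 <-- target
Option C: s[5]='f'->'e', delta=(5-6)*7^0 mod 1009 = 1008, hash=18+1008 mod 1009 = 17
Option D: s[4]='a'->'c', delta=(3-1)*7^1 mod 1009 = 14, hash=18+14 mod 1009 = 32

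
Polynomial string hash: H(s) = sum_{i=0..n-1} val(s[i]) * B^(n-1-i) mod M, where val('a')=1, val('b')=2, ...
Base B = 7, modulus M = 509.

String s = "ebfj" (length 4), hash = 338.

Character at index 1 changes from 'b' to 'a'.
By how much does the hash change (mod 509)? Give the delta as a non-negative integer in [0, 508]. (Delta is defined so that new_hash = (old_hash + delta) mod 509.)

Delta formula: (val(new) - val(old)) * B^(n-1-k) mod M
  val('a') - val('b') = 1 - 2 = -1
  B^(n-1-k) = 7^2 mod 509 = 49
  Delta = -1 * 49 mod 509 = 460

Answer: 460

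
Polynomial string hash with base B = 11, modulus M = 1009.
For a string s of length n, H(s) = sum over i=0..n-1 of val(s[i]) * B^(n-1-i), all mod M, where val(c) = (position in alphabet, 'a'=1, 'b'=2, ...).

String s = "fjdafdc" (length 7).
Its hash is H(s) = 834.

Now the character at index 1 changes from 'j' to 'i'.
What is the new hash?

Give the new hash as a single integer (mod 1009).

Answer: 214

Derivation:
val('j') = 10, val('i') = 9
Position k = 1, exponent = n-1-k = 5
B^5 mod M = 11^5 mod 1009 = 620
Delta = (9 - 10) * 620 mod 1009 = 389
New hash = (834 + 389) mod 1009 = 214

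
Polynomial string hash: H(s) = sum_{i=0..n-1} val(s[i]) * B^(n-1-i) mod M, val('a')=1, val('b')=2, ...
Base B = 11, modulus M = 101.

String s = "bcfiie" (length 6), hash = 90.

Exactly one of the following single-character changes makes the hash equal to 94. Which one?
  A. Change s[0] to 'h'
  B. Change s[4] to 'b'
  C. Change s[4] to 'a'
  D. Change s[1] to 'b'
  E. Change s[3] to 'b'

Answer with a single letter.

Answer: D

Derivation:
Option A: s[0]='b'->'h', delta=(8-2)*11^5 mod 101 = 39, hash=90+39 mod 101 = 28
Option B: s[4]='i'->'b', delta=(2-9)*11^1 mod 101 = 24, hash=90+24 mod 101 = 13
Option C: s[4]='i'->'a', delta=(1-9)*11^1 mod 101 = 13, hash=90+13 mod 101 = 2
Option D: s[1]='c'->'b', delta=(2-3)*11^4 mod 101 = 4, hash=90+4 mod 101 = 94 <-- target
Option E: s[3]='i'->'b', delta=(2-9)*11^2 mod 101 = 62, hash=90+62 mod 101 = 51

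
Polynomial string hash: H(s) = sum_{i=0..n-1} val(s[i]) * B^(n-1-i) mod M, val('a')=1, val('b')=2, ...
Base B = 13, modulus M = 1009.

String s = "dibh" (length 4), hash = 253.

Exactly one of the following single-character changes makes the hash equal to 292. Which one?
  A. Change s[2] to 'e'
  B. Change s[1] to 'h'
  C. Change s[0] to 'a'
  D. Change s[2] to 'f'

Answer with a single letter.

Answer: A

Derivation:
Option A: s[2]='b'->'e', delta=(5-2)*13^1 mod 1009 = 39, hash=253+39 mod 1009 = 292 <-- target
Option B: s[1]='i'->'h', delta=(8-9)*13^2 mod 1009 = 840, hash=253+840 mod 1009 = 84
Option C: s[0]='d'->'a', delta=(1-4)*13^3 mod 1009 = 472, hash=253+472 mod 1009 = 725
Option D: s[2]='b'->'f', delta=(6-2)*13^1 mod 1009 = 52, hash=253+52 mod 1009 = 305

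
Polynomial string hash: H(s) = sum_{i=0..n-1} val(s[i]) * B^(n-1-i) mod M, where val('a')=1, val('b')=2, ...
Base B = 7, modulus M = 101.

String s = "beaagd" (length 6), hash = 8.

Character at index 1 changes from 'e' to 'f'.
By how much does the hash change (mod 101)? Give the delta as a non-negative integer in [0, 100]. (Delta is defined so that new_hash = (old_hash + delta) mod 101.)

Delta formula: (val(new) - val(old)) * B^(n-1-k) mod M
  val('f') - val('e') = 6 - 5 = 1
  B^(n-1-k) = 7^4 mod 101 = 78
  Delta = 1 * 78 mod 101 = 78

Answer: 78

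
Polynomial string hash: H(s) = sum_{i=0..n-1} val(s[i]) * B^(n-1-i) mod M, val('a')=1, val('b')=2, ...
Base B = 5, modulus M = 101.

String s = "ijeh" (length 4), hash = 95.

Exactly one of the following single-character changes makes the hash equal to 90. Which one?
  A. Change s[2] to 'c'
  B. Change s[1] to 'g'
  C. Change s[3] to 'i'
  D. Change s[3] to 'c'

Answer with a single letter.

Answer: D

Derivation:
Option A: s[2]='e'->'c', delta=(3-5)*5^1 mod 101 = 91, hash=95+91 mod 101 = 85
Option B: s[1]='j'->'g', delta=(7-10)*5^2 mod 101 = 26, hash=95+26 mod 101 = 20
Option C: s[3]='h'->'i', delta=(9-8)*5^0 mod 101 = 1, hash=95+1 mod 101 = 96
Option D: s[3]='h'->'c', delta=(3-8)*5^0 mod 101 = 96, hash=95+96 mod 101 = 90 <-- target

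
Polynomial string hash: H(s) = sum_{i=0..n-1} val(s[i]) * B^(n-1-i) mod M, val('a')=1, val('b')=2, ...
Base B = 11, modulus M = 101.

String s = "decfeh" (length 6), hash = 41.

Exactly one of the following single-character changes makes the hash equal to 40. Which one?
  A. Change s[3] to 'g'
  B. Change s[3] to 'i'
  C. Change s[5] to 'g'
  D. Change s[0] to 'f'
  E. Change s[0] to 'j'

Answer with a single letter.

Option A: s[3]='f'->'g', delta=(7-6)*11^2 mod 101 = 20, hash=41+20 mod 101 = 61
Option B: s[3]='f'->'i', delta=(9-6)*11^2 mod 101 = 60, hash=41+60 mod 101 = 0
Option C: s[5]='h'->'g', delta=(7-8)*11^0 mod 101 = 100, hash=41+100 mod 101 = 40 <-- target
Option D: s[0]='d'->'f', delta=(6-4)*11^5 mod 101 = 13, hash=41+13 mod 101 = 54
Option E: s[0]='d'->'j', delta=(10-4)*11^5 mod 101 = 39, hash=41+39 mod 101 = 80

Answer: C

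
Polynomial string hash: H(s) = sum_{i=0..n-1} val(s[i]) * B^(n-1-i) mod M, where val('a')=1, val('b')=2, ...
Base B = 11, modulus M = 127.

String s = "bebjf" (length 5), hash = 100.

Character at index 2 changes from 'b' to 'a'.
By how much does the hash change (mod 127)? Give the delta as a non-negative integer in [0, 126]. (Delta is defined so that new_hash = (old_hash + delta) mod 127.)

Answer: 6

Derivation:
Delta formula: (val(new) - val(old)) * B^(n-1-k) mod M
  val('a') - val('b') = 1 - 2 = -1
  B^(n-1-k) = 11^2 mod 127 = 121
  Delta = -1 * 121 mod 127 = 6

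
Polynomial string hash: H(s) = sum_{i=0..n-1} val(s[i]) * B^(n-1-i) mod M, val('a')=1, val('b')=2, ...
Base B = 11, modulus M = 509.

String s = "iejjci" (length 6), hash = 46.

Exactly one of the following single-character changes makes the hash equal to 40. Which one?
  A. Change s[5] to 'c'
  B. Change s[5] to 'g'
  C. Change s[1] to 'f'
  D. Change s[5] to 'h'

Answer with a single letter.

Answer: A

Derivation:
Option A: s[5]='i'->'c', delta=(3-9)*11^0 mod 509 = 503, hash=46+503 mod 509 = 40 <-- target
Option B: s[5]='i'->'g', delta=(7-9)*11^0 mod 509 = 507, hash=46+507 mod 509 = 44
Option C: s[1]='e'->'f', delta=(6-5)*11^4 mod 509 = 389, hash=46+389 mod 509 = 435
Option D: s[5]='i'->'h', delta=(8-9)*11^0 mod 509 = 508, hash=46+508 mod 509 = 45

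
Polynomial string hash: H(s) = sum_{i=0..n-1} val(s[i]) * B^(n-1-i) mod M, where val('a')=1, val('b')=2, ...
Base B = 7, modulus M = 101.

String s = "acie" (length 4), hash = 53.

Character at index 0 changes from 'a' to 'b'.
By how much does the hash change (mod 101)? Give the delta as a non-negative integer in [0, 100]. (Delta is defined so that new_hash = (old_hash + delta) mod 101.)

Delta formula: (val(new) - val(old)) * B^(n-1-k) mod M
  val('b') - val('a') = 2 - 1 = 1
  B^(n-1-k) = 7^3 mod 101 = 40
  Delta = 1 * 40 mod 101 = 40

Answer: 40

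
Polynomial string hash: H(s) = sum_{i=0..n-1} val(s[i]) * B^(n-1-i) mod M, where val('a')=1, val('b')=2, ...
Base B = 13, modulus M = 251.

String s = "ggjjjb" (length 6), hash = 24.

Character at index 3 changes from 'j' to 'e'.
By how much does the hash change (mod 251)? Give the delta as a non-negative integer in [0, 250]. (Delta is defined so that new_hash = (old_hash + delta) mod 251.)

Delta formula: (val(new) - val(old)) * B^(n-1-k) mod M
  val('e') - val('j') = 5 - 10 = -5
  B^(n-1-k) = 13^2 mod 251 = 169
  Delta = -5 * 169 mod 251 = 159

Answer: 159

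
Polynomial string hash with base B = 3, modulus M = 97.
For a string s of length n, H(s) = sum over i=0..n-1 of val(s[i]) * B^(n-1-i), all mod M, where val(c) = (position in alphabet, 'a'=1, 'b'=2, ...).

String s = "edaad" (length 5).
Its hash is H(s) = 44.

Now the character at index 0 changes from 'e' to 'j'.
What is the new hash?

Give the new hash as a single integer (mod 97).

val('e') = 5, val('j') = 10
Position k = 0, exponent = n-1-k = 4
B^4 mod M = 3^4 mod 97 = 81
Delta = (10 - 5) * 81 mod 97 = 17
New hash = (44 + 17) mod 97 = 61

Answer: 61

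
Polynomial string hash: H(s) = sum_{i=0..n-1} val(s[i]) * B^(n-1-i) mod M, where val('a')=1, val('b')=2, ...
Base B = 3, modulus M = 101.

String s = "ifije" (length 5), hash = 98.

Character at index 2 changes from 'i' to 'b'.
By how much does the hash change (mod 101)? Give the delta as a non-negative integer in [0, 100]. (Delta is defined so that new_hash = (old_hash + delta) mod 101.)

Delta formula: (val(new) - val(old)) * B^(n-1-k) mod M
  val('b') - val('i') = 2 - 9 = -7
  B^(n-1-k) = 3^2 mod 101 = 9
  Delta = -7 * 9 mod 101 = 38

Answer: 38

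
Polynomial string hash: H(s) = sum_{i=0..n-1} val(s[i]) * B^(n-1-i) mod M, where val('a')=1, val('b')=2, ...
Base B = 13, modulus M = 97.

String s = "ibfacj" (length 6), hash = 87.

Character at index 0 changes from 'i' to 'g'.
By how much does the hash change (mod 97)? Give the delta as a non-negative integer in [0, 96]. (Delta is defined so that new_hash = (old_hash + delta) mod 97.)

Answer: 46

Derivation:
Delta formula: (val(new) - val(old)) * B^(n-1-k) mod M
  val('g') - val('i') = 7 - 9 = -2
  B^(n-1-k) = 13^5 mod 97 = 74
  Delta = -2 * 74 mod 97 = 46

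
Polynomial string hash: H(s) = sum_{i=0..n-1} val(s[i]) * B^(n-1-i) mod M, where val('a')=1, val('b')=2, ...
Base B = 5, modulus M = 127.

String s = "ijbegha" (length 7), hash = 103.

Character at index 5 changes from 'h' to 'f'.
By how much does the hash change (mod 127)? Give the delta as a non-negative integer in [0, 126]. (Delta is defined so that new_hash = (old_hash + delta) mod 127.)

Delta formula: (val(new) - val(old)) * B^(n-1-k) mod M
  val('f') - val('h') = 6 - 8 = -2
  B^(n-1-k) = 5^1 mod 127 = 5
  Delta = -2 * 5 mod 127 = 117

Answer: 117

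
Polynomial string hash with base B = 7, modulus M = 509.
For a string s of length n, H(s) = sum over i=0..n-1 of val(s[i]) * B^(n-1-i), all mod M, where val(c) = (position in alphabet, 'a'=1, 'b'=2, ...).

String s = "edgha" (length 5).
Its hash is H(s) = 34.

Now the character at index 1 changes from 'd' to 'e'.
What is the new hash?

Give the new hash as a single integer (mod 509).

Answer: 377

Derivation:
val('d') = 4, val('e') = 5
Position k = 1, exponent = n-1-k = 3
B^3 mod M = 7^3 mod 509 = 343
Delta = (5 - 4) * 343 mod 509 = 343
New hash = (34 + 343) mod 509 = 377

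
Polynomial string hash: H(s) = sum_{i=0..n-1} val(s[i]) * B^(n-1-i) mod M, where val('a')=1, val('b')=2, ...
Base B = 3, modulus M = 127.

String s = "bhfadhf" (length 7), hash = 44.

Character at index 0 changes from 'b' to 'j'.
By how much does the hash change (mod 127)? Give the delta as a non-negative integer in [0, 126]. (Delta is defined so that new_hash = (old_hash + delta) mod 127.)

Delta formula: (val(new) - val(old)) * B^(n-1-k) mod M
  val('j') - val('b') = 10 - 2 = 8
  B^(n-1-k) = 3^6 mod 127 = 94
  Delta = 8 * 94 mod 127 = 117

Answer: 117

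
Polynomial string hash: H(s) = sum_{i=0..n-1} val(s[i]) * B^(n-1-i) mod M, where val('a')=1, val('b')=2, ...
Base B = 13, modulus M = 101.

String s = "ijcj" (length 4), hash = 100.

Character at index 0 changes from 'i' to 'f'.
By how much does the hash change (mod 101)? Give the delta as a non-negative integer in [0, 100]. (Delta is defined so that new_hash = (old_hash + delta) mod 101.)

Delta formula: (val(new) - val(old)) * B^(n-1-k) mod M
  val('f') - val('i') = 6 - 9 = -3
  B^(n-1-k) = 13^3 mod 101 = 76
  Delta = -3 * 76 mod 101 = 75

Answer: 75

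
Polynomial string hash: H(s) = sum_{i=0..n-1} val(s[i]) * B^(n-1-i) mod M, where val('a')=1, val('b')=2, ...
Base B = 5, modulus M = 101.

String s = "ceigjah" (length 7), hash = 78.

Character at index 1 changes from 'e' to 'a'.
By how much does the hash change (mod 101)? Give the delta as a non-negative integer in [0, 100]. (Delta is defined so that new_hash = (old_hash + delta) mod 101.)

Delta formula: (val(new) - val(old)) * B^(n-1-k) mod M
  val('a') - val('e') = 1 - 5 = -4
  B^(n-1-k) = 5^5 mod 101 = 95
  Delta = -4 * 95 mod 101 = 24

Answer: 24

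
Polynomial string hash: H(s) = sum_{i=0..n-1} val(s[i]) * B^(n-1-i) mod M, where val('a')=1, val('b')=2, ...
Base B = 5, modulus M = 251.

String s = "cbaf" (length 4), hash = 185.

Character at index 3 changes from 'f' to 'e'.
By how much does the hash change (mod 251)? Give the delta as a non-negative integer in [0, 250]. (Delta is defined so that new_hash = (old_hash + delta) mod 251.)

Delta formula: (val(new) - val(old)) * B^(n-1-k) mod M
  val('e') - val('f') = 5 - 6 = -1
  B^(n-1-k) = 5^0 mod 251 = 1
  Delta = -1 * 1 mod 251 = 250

Answer: 250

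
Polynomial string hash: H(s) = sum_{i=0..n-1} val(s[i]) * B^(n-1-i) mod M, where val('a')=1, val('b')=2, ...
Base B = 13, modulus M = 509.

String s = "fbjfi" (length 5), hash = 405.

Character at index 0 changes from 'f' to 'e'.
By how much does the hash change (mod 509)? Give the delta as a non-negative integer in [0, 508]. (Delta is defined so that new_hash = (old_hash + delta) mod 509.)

Answer: 452

Derivation:
Delta formula: (val(new) - val(old)) * B^(n-1-k) mod M
  val('e') - val('f') = 5 - 6 = -1
  B^(n-1-k) = 13^4 mod 509 = 57
  Delta = -1 * 57 mod 509 = 452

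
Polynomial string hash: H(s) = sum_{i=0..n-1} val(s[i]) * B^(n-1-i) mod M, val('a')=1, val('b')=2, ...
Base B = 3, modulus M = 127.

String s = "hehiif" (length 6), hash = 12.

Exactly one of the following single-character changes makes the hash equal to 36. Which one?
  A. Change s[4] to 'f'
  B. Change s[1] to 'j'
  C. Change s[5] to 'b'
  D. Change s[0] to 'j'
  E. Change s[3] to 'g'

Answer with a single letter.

Option A: s[4]='i'->'f', delta=(6-9)*3^1 mod 127 = 118, hash=12+118 mod 127 = 3
Option B: s[1]='e'->'j', delta=(10-5)*3^4 mod 127 = 24, hash=12+24 mod 127 = 36 <-- target
Option C: s[5]='f'->'b', delta=(2-6)*3^0 mod 127 = 123, hash=12+123 mod 127 = 8
Option D: s[0]='h'->'j', delta=(10-8)*3^5 mod 127 = 105, hash=12+105 mod 127 = 117
Option E: s[3]='i'->'g', delta=(7-9)*3^2 mod 127 = 109, hash=12+109 mod 127 = 121

Answer: B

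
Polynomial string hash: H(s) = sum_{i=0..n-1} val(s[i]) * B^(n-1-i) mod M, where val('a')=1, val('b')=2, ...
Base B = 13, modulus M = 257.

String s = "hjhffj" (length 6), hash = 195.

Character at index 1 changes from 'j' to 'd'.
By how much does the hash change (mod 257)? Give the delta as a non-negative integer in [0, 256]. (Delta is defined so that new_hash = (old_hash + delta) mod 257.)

Answer: 53

Derivation:
Delta formula: (val(new) - val(old)) * B^(n-1-k) mod M
  val('d') - val('j') = 4 - 10 = -6
  B^(n-1-k) = 13^4 mod 257 = 34
  Delta = -6 * 34 mod 257 = 53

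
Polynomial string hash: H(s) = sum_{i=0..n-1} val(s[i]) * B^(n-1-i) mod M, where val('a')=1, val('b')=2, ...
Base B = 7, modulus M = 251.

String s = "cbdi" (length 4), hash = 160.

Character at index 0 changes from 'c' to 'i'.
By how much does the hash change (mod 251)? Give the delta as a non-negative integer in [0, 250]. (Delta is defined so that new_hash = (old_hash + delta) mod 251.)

Delta formula: (val(new) - val(old)) * B^(n-1-k) mod M
  val('i') - val('c') = 9 - 3 = 6
  B^(n-1-k) = 7^3 mod 251 = 92
  Delta = 6 * 92 mod 251 = 50

Answer: 50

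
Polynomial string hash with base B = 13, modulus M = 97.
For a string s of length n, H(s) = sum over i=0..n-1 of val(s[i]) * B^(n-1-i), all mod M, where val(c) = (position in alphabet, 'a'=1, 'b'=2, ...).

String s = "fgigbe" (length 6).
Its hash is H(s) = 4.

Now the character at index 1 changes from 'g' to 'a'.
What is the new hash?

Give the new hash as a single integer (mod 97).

val('g') = 7, val('a') = 1
Position k = 1, exponent = n-1-k = 4
B^4 mod M = 13^4 mod 97 = 43
Delta = (1 - 7) * 43 mod 97 = 33
New hash = (4 + 33) mod 97 = 37

Answer: 37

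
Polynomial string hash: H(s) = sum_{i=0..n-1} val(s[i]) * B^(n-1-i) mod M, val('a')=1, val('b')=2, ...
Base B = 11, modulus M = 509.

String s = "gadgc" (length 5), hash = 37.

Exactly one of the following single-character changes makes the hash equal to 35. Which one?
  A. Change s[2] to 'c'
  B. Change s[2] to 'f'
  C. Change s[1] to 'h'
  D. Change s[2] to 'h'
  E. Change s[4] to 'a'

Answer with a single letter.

Answer: E

Derivation:
Option A: s[2]='d'->'c', delta=(3-4)*11^2 mod 509 = 388, hash=37+388 mod 509 = 425
Option B: s[2]='d'->'f', delta=(6-4)*11^2 mod 509 = 242, hash=37+242 mod 509 = 279
Option C: s[1]='a'->'h', delta=(8-1)*11^3 mod 509 = 155, hash=37+155 mod 509 = 192
Option D: s[2]='d'->'h', delta=(8-4)*11^2 mod 509 = 484, hash=37+484 mod 509 = 12
Option E: s[4]='c'->'a', delta=(1-3)*11^0 mod 509 = 507, hash=37+507 mod 509 = 35 <-- target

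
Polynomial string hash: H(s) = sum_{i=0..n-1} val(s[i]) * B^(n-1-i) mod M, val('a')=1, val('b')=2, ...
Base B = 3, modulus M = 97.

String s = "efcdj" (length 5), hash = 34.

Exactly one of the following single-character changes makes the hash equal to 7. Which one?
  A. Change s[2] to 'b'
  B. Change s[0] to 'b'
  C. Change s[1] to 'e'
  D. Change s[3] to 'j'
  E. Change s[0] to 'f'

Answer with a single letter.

Answer: C

Derivation:
Option A: s[2]='c'->'b', delta=(2-3)*3^2 mod 97 = 88, hash=34+88 mod 97 = 25
Option B: s[0]='e'->'b', delta=(2-5)*3^4 mod 97 = 48, hash=34+48 mod 97 = 82
Option C: s[1]='f'->'e', delta=(5-6)*3^3 mod 97 = 70, hash=34+70 mod 97 = 7 <-- target
Option D: s[3]='d'->'j', delta=(10-4)*3^1 mod 97 = 18, hash=34+18 mod 97 = 52
Option E: s[0]='e'->'f', delta=(6-5)*3^4 mod 97 = 81, hash=34+81 mod 97 = 18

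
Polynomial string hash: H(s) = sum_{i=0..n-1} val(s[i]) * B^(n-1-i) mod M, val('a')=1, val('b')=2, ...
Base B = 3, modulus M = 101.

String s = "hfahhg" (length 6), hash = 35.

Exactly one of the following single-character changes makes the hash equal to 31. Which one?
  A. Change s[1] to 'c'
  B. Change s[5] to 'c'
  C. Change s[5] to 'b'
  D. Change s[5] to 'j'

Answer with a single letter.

Answer: B

Derivation:
Option A: s[1]='f'->'c', delta=(3-6)*3^4 mod 101 = 60, hash=35+60 mod 101 = 95
Option B: s[5]='g'->'c', delta=(3-7)*3^0 mod 101 = 97, hash=35+97 mod 101 = 31 <-- target
Option C: s[5]='g'->'b', delta=(2-7)*3^0 mod 101 = 96, hash=35+96 mod 101 = 30
Option D: s[5]='g'->'j', delta=(10-7)*3^0 mod 101 = 3, hash=35+3 mod 101 = 38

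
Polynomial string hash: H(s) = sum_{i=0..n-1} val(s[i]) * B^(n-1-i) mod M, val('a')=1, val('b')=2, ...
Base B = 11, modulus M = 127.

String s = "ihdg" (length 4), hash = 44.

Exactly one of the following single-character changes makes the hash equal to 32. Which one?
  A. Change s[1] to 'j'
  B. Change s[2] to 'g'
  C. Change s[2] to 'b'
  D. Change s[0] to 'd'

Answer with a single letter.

Answer: A

Derivation:
Option A: s[1]='h'->'j', delta=(10-8)*11^2 mod 127 = 115, hash=44+115 mod 127 = 32 <-- target
Option B: s[2]='d'->'g', delta=(7-4)*11^1 mod 127 = 33, hash=44+33 mod 127 = 77
Option C: s[2]='d'->'b', delta=(2-4)*11^1 mod 127 = 105, hash=44+105 mod 127 = 22
Option D: s[0]='i'->'d', delta=(4-9)*11^3 mod 127 = 76, hash=44+76 mod 127 = 120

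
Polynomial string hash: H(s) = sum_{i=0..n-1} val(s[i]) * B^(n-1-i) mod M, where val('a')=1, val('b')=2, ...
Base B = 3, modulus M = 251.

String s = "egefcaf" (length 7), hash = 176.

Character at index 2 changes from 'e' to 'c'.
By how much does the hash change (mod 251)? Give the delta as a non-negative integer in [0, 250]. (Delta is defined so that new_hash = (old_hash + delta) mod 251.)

Answer: 89

Derivation:
Delta formula: (val(new) - val(old)) * B^(n-1-k) mod M
  val('c') - val('e') = 3 - 5 = -2
  B^(n-1-k) = 3^4 mod 251 = 81
  Delta = -2 * 81 mod 251 = 89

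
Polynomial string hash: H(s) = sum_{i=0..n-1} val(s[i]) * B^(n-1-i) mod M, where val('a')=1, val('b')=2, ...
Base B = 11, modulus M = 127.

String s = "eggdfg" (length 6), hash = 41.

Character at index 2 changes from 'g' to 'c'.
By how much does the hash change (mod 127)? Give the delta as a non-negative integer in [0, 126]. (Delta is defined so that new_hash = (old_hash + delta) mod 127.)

Answer: 10

Derivation:
Delta formula: (val(new) - val(old)) * B^(n-1-k) mod M
  val('c') - val('g') = 3 - 7 = -4
  B^(n-1-k) = 11^3 mod 127 = 61
  Delta = -4 * 61 mod 127 = 10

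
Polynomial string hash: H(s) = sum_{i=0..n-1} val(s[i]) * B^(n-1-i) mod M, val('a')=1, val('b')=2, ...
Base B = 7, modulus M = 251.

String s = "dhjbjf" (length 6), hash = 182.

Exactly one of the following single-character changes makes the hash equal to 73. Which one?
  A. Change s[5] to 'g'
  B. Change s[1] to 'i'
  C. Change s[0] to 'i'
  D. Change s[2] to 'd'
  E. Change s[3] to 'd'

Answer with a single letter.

Answer: B

Derivation:
Option A: s[5]='f'->'g', delta=(7-6)*7^0 mod 251 = 1, hash=182+1 mod 251 = 183
Option B: s[1]='h'->'i', delta=(9-8)*7^4 mod 251 = 142, hash=182+142 mod 251 = 73 <-- target
Option C: s[0]='d'->'i', delta=(9-4)*7^5 mod 251 = 201, hash=182+201 mod 251 = 132
Option D: s[2]='j'->'d', delta=(4-10)*7^3 mod 251 = 201, hash=182+201 mod 251 = 132
Option E: s[3]='b'->'d', delta=(4-2)*7^2 mod 251 = 98, hash=182+98 mod 251 = 29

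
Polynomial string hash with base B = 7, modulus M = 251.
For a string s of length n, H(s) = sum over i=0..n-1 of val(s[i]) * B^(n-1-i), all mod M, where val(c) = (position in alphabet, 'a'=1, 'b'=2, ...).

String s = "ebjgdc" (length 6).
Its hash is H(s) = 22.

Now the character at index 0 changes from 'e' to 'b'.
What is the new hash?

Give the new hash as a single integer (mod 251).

val('e') = 5, val('b') = 2
Position k = 0, exponent = n-1-k = 5
B^5 mod M = 7^5 mod 251 = 241
Delta = (2 - 5) * 241 mod 251 = 30
New hash = (22 + 30) mod 251 = 52

Answer: 52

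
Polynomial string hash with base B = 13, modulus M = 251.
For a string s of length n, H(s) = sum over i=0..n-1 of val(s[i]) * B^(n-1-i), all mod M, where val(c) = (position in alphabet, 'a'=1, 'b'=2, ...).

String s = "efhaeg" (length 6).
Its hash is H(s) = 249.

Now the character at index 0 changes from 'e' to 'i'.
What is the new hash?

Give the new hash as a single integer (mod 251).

Answer: 3

Derivation:
val('e') = 5, val('i') = 9
Position k = 0, exponent = n-1-k = 5
B^5 mod M = 13^5 mod 251 = 64
Delta = (9 - 5) * 64 mod 251 = 5
New hash = (249 + 5) mod 251 = 3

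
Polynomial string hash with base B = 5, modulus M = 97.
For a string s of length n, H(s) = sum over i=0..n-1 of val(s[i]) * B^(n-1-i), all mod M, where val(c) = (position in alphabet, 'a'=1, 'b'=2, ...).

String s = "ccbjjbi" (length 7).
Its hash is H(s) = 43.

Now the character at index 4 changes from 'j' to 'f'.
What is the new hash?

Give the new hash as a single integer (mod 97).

Answer: 40

Derivation:
val('j') = 10, val('f') = 6
Position k = 4, exponent = n-1-k = 2
B^2 mod M = 5^2 mod 97 = 25
Delta = (6 - 10) * 25 mod 97 = 94
New hash = (43 + 94) mod 97 = 40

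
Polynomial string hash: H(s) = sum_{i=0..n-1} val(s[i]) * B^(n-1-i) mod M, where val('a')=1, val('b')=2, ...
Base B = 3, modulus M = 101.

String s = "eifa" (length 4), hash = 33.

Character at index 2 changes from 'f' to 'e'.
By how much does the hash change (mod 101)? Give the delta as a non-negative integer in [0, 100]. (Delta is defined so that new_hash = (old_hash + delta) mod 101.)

Delta formula: (val(new) - val(old)) * B^(n-1-k) mod M
  val('e') - val('f') = 5 - 6 = -1
  B^(n-1-k) = 3^1 mod 101 = 3
  Delta = -1 * 3 mod 101 = 98

Answer: 98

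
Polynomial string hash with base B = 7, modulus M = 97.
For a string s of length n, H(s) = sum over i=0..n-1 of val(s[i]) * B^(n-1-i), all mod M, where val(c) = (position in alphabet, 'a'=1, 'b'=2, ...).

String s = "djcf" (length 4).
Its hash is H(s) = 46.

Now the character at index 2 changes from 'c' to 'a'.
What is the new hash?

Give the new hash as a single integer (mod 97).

val('c') = 3, val('a') = 1
Position k = 2, exponent = n-1-k = 1
B^1 mod M = 7^1 mod 97 = 7
Delta = (1 - 3) * 7 mod 97 = 83
New hash = (46 + 83) mod 97 = 32

Answer: 32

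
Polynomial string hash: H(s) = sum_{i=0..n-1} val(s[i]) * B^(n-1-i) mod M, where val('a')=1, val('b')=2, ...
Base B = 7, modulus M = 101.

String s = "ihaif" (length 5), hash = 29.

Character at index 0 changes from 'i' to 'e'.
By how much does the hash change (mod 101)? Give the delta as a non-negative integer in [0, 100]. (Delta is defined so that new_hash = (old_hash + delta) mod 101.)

Answer: 92

Derivation:
Delta formula: (val(new) - val(old)) * B^(n-1-k) mod M
  val('e') - val('i') = 5 - 9 = -4
  B^(n-1-k) = 7^4 mod 101 = 78
  Delta = -4 * 78 mod 101 = 92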